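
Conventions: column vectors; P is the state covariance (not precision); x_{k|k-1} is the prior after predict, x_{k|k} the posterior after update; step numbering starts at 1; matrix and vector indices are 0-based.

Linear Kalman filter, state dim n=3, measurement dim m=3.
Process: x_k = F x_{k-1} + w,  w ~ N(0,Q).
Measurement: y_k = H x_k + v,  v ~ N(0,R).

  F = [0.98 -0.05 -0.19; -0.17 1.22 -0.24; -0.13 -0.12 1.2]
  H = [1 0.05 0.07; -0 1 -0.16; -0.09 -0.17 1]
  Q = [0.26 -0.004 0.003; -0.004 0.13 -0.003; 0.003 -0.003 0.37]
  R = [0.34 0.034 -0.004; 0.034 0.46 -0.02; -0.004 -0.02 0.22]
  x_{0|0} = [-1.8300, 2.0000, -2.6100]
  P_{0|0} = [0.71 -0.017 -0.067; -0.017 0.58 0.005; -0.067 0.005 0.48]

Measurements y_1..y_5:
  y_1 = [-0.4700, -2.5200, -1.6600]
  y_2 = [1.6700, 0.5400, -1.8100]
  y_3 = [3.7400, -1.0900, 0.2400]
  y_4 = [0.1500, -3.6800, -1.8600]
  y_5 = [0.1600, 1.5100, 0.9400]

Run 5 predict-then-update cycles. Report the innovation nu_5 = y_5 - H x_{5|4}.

step 1: x^-=[-1.3975, 3.3775, -3.1341]  P^-=[0.9874 -0.1438 -0.2722; -0.1438 1.0401 -0.1891; -0.2722 -0.1891 1.1005]  S=[1.2816 -0.0383 -0.2772; -0.0383 1.5888 -0.5581; -0.2772 -0.5581 1.4674]  K=[0.7196 -0.0907 -0.1279; -0.0609 0.6737 0.0042; 0.0180 0.0563 0.8134]  nu=[0.9780, -6.3990, 1.9225]  x^+=[-0.3594, -0.9850, -1.9132]  P^+=[0.2436 -0.0163 -0.0101; -0.0163 0.3141 0.0396; -0.0101 0.0396 0.1836]
step 2: x^-=[0.0605, -0.6814, -2.1309]  P^-=[0.5075 -0.0817 -0.0797; -0.0817 0.5978 -0.0333; -0.0797 -0.0333 0.6342]  S=[0.8325 -0.0142 -0.0766; -0.0142 1.0847 -0.2511; -0.0766 -0.2511 0.8988]  K=[0.5878 -0.0780 -0.0958; -0.0547 0.5574 0.0091; 0.0240 0.0462 0.7349]  nu=[1.7927, 0.8805, 0.2105]  x^+=[1.0255, -0.2867, -1.8926]  P^+=[0.1988 -0.0150 -0.0065; -0.0150 0.2598 0.0339; -0.0065 0.0339 0.1658]
step 3: x^-=[1.3789, -0.0698, -2.3700]  P^-=[0.4621 -0.0696 -0.0660; -0.0696 0.5179 -0.0306; -0.0660 -0.0306 0.6077]  S=[0.7900 -0.0079 -0.0621; -0.0079 1.0032 -0.2314; -0.0621 -0.2314 0.8666]  K=[0.5669 -0.0752 -0.0900; -0.0524 0.5220 0.0060; 0.0259 0.0404 0.7268]  nu=[2.5305, -1.3994, 2.7222]  x^+=[2.6737, -0.9167, -0.3827]  P^+=[0.1917 -0.0144 -0.0058; -0.0144 0.2432 0.0311; -0.0058 0.0311 0.1638]
step 4: x^-=[2.7388, -1.4811, -0.6968]  P^-=[0.4548 -0.0664 -0.0638; -0.0664 0.4943 -0.0321; -0.0638 -0.0321 0.6049]  S=[0.7832 -0.0062 -0.0598; -0.0062 0.9800 -0.2287; -0.0598 -0.2287 0.8632]  K=[0.5633 -0.0745 -0.0889; -0.0517 0.5102 0.0040; 0.0263 0.0380 0.7256]  nu=[-2.4659, -2.3104, -1.1685]  x^+=[1.6256, -2.5371, -1.6974]  P^+=[0.1905 -0.0142 -0.0056; -0.0142 0.2377 0.0300; -0.0056 0.0300 0.1634]
step 5: x^-=[2.0424, -2.9642, -1.9437]  P^-=[0.4535 -0.0654 -0.0634; -0.0654 0.4865 -0.0329; -0.0634 -0.0329 0.6046]  S=[0.7820 -0.0057 -0.0594; -0.0057 0.9725 -0.2283; -0.0594 -0.2283 0.8629]  K=[0.5627 -0.0743 -0.0887; -0.0515 0.5061 0.0032; 0.0264 0.0371 0.7253]  nu=[-1.5982, 4.1632, 2.5636]  x^+=[0.6062, -0.7667, 0.0281]  P^+=[0.1903 -0.0142 -0.0056; -0.0142 0.2357 0.0296; -0.0056 0.0296 0.1633]

innov = [-1.5982, 4.1632, 2.5636]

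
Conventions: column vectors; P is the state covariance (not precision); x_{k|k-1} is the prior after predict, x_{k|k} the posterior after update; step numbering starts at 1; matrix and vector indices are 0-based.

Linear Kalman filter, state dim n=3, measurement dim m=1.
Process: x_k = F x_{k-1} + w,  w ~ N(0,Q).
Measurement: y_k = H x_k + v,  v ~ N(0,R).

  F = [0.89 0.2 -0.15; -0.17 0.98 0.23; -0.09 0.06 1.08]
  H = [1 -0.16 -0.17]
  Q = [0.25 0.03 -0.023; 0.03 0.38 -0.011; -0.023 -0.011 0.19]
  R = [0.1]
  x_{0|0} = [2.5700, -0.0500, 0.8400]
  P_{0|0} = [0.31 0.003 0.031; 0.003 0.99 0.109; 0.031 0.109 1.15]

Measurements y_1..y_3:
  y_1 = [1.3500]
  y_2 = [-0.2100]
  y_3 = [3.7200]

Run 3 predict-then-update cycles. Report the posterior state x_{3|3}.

x_post = [3.0265, 0.8602, -0.3070]

step 1: x^-=[2.1513, -0.2927, 0.6729]  P^-=[0.5473 0.1361 -0.1694; 0.1361 1.4463 0.4479; -0.1694 0.4479 1.5455]  S=[0.7674]  K=[0.7223; -0.2234; -0.6565]  nu=[-0.7337]  x^+=[1.6213, -0.1288, 1.1546]  P^+=[0.1469 0.2599 0.1945; 0.2599 1.4080 0.3353; 0.1945 0.3353 1.2148]
step 2: x^-=[1.2440, -0.1363, 1.0933]  P^-=[0.4705 0.4706 0.0535; 0.4706 1.8501 0.6700; 0.0535 0.6700 1.6160]  S=[0.5322]  K=[0.7255; 0.1141; -0.6170]  nu=[-1.2899]  x^+=[0.3082, -0.2834, 1.8893]  P^+=[0.1904 0.4266 0.2918; 0.4266 1.8432 0.7075; 0.2918 0.7075 1.4134]
step 3: x^-=[-0.0658, 0.1044, 1.9956]  P^-=[0.5379 0.6670 0.2008; 0.6670 2.3844 1.1083; 0.2008 1.1083 1.8771]  S=[0.5317]  K=[0.7466; 0.1825; -0.5560]  nu=[4.1417]  x^+=[3.0265, 0.8602, -0.3070]  P^+=[0.2414 0.5945 0.4215; 0.5945 2.3667 1.1623; 0.4215 1.1623 1.7128]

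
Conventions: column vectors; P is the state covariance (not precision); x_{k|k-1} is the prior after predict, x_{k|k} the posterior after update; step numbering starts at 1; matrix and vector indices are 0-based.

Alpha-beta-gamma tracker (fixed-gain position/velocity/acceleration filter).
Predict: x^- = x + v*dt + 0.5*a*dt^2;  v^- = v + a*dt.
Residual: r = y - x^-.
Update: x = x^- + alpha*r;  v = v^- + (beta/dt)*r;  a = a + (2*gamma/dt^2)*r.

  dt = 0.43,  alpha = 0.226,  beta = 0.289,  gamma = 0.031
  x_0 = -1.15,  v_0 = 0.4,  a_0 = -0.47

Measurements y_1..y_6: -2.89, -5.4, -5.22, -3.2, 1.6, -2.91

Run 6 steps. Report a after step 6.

a_post = 2.6473

step 1: x_pred=-1.0215  r=-1.8685  x^+=-1.4437  v^+=-1.0579  a^+=-1.0966
step 2: x_pred=-2.0000  r=-3.4000  x^+=-2.7684  v^+=-3.8146  a^+=-2.2366
step 3: x_pred=-4.6155  r=-0.6045  x^+=-4.7521  v^+=-5.1826  a^+=-2.4393
step 4: x_pred=-7.2061  r=4.0061  x^+=-6.3007  v^+=-3.5390  a^+=-1.0960
step 5: x_pred=-7.9238  r=9.5238  x^+=-5.7715  v^+=2.3906  a^+=2.0975
step 6: x_pred=-4.5496  r=1.6396  x^+=-4.1790  v^+=4.3945  a^+=2.6473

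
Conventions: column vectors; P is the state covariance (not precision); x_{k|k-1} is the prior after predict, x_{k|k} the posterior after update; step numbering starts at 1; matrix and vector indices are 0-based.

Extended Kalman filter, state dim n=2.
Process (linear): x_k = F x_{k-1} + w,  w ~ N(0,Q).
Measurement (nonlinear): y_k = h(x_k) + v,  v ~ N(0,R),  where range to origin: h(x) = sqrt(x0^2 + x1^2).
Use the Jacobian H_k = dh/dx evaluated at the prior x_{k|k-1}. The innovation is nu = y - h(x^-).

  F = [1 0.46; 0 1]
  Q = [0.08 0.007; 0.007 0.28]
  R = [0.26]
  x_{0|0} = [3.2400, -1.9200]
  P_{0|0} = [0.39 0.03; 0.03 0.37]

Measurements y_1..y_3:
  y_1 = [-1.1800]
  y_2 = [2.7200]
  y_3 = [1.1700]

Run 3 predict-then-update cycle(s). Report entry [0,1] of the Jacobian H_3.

step 1: x^-=[2.3568, -1.9200]  P^-=[0.5759 0.2072; 0.2072 0.6500]  H_jac=[0.7753 -0.6316]  S=[0.6625]  K=[0.4764; -0.3772]  nu=[-4.2199]  x^+=[0.3465, -0.3283]  P^+=[0.4255 0.3262; 0.3262 0.5557]
step 2: x^-=[0.1955, -0.3283]  P^-=[0.9233 0.5889; 0.5889 0.8357]  H_jac=[0.5117 -0.8592]  S=[0.6009]  K=[-0.0558; -0.6935]  nu=[2.3379]  x^+=[0.0651, -1.9497]  P^+=[0.9214 0.5656; 0.5656 0.5467]
step 3: x^-=[-0.8318, -1.9497]  P^-=[1.6375 0.8241; 0.8241 0.8267]  H_jac=[-0.3924 -0.9198]  S=[1.8065]  K=[-0.7753; -0.6000]  nu=[-0.9497]  x^+=[-0.0955, -1.3799]  P^+=[0.5516 -0.0162; -0.0162 0.1765]

H_jac[0,1] = -0.9198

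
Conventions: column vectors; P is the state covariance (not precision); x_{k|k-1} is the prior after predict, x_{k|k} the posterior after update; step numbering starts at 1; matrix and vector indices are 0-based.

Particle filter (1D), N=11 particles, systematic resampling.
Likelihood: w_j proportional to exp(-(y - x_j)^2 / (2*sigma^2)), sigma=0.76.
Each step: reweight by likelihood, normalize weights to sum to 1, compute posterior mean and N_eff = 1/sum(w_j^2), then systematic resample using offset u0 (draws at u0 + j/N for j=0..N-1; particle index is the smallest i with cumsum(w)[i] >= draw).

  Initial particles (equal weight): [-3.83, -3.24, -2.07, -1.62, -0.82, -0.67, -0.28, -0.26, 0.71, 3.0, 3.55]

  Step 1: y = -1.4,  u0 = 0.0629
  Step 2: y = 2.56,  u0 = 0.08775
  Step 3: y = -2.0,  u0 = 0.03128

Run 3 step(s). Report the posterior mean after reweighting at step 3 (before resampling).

post_mean = -0.3598

step 1: w=[0.0016, 0.0142, 0.1804, 0.2552, 0.1989, 0.1678, 0.0898, 0.0864, 0.0056, 0.0000, 0.0000]  mean=-1.1582  Neff=5.5198  idx=[2, 2, 3, 3, 3, 4, 4, 5, 5, 6, 7]
step 2: w=[0.0000, 0.0000, 0.0001, 0.0001, 0.0001, 0.0221, 0.0221, 0.0521, 0.0521, 0.4047, 0.4464]  mean=-0.3361  Neff=2.7063  idx=[7, 9, 9, 9, 9, 9, 10, 10, 10, 10, 10]
step 3: w=[0.2238, 0.0799, 0.0799, 0.0799, 0.0799, 0.0799, 0.0753, 0.0753, 0.0753, 0.0753, 0.0753]  mean=-0.3598  Neff=9.0578  idx=[0, 0, 0, 2, 3, 4, 5, 6, 7, 9, 10]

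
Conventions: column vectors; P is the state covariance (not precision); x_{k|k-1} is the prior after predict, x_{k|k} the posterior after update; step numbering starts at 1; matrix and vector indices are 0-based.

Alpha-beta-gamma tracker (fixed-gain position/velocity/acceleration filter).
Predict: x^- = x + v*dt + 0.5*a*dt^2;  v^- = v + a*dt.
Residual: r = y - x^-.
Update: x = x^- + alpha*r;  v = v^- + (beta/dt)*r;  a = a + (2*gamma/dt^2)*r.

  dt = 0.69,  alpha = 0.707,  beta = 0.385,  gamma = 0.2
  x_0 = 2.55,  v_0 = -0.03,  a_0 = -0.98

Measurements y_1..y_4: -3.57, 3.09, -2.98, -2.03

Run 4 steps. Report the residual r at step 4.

step 1: x_pred=2.2960  r=-5.8660  x^+=-1.8513  v^+=-3.9793  a^+=-5.9084
step 2: x_pred=-6.0034  r=9.0934  x^+=0.4256  v^+=-2.9822  a^+=1.7316
step 3: x_pred=-1.2199  r=-1.7601  x^+=-2.4643  v^+=-2.7695  a^+=0.2528
step 4: x_pred=-4.3151  r=2.2851  x^+=-2.6995  v^+=-1.3201  a^+=2.1726

resid = 2.2851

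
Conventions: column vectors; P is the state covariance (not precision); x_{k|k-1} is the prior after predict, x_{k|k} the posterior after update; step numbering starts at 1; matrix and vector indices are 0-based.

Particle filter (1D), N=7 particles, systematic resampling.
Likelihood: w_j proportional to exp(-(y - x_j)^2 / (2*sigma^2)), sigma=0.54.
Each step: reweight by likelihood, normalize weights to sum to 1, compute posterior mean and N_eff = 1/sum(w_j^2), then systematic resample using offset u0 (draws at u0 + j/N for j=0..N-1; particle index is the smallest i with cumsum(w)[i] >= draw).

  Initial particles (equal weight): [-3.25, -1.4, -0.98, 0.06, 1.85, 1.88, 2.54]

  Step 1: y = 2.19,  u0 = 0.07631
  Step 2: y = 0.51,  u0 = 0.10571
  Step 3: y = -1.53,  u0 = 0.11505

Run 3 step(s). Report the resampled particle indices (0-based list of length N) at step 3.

step 1: w=[0.0000, 0.0000, 0.0000, 0.0002, 0.3308, 0.3421, 0.3269]  mean=2.0855  Neff=2.9999  idx=[4, 4, 5, 5, 5, 6, 6]
step 2: w=[0.2152, 0.2152, 0.1872, 0.1872, 0.1872, 0.0040, 0.0040]  mean=1.8724  Neff=5.0558  idx=[0, 1, 1, 2, 3, 4, 4]
step 3: w=[0.1718, 0.1718, 0.1718, 0.1212, 0.1212, 0.1212, 0.1212]  mean=1.8645  Neff=6.7910  idx=[0, 1, 2, 3, 4, 5, 6]

resampled_idx = [0, 1, 2, 3, 4, 5, 6]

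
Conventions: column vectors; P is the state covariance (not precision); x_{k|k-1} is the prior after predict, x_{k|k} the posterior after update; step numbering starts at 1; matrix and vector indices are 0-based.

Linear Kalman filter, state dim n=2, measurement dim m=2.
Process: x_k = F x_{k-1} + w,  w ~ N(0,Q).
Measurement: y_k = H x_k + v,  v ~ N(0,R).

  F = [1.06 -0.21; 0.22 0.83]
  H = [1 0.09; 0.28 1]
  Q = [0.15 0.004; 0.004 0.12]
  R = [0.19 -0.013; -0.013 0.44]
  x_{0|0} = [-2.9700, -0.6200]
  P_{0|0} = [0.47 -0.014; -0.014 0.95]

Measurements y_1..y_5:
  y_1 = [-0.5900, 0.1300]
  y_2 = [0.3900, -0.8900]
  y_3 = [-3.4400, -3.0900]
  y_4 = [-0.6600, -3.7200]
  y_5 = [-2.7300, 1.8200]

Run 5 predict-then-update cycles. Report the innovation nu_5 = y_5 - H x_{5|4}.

step 1: x^-=[-3.0180, -1.1680]  P^-=[0.7262 -0.0637; -0.0637 0.7921]  S=[0.9112 0.1964; 0.1964 1.2534]  K=[0.7935 -0.0129; -0.1291 0.6380]  nu=[2.5331, 2.1430]  x^+=[-1.0356, -0.1279]  P^+=[0.1563 -0.0597; -0.0597 0.2991]
step 2: x^-=[-1.0708, -0.3339]  P^-=[0.3654 -0.0615; -0.0615 0.3118]  S=[0.5469 0.0543; 0.0543 0.7460]  K=[0.6574 0.0068; -0.1011 0.4022]  nu=[1.4909, -0.2562]  x^+=[-0.0925, -0.5877]  P^+=[0.1286 -0.0415; -0.0415 0.1899]
step 3: x^-=[0.0254, -0.5082]  P^-=[0.3213 -0.0337; -0.0337 0.2419]  S=[0.5072 0.0641; 0.0641 0.6882]  K=[0.6245 0.0235; -0.0671 0.3440]  nu=[-3.4196, -2.5889]  x^+=[-2.1711, -1.1693]  P^+=[0.1212 -0.0317; -0.0317 0.1611]
step 4: x^-=[-2.0559, -1.4482]  P^-=[0.3074 -0.0223; -0.0223 0.2253]  S=[0.4952 0.0705; 0.0705 0.6769]  K=[0.6124 0.0305; -0.0509 0.3289]  nu=[1.5262, -1.6962]  x^+=[-1.1729, -2.0837]  P^+=[0.1184 -0.0277; -0.0277 0.1531]
step 5: x^-=[-0.8057, -1.9875]  P^-=[0.3022 -0.0182; -0.0182 0.2211]  S=[0.4907 0.0729; 0.0729 0.6746]  K=[0.6076 0.0328; -0.0448 0.3250]  nu=[-1.7454, 4.0331]  x^+=[-1.7338, -0.5984]  P^+=[0.1174 -0.0263; -0.0263 0.1510]

innov = [-1.7454, 4.0331]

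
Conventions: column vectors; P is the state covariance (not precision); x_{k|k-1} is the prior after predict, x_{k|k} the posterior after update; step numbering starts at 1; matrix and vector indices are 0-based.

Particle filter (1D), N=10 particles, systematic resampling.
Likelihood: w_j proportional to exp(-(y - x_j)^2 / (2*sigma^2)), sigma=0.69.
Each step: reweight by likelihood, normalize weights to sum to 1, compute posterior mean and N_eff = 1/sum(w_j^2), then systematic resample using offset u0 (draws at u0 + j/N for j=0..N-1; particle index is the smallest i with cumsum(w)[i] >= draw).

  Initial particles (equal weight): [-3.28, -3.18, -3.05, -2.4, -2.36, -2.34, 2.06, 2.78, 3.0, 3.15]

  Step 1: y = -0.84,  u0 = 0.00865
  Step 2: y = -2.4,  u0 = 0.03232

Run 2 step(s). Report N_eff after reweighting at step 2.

N_eff = 9.7846

step 1: w=[0.0071, 0.0117, 0.0218, 0.2861, 0.3257, 0.3470, 0.0005, 0.0000, 0.0000, 0.0000]  mean=-2.3933  Neff=3.2361  idx=[1, 3, 3, 3, 4, 4, 4, 5, 5, 5]
step 2: w=[0.0555, 0.1051, 0.1051, 0.1051, 0.1050, 0.1050, 0.1050, 0.1047, 0.1047, 0.1047]  mean=-2.4118  Neff=9.7846  idx=[0, 1, 2, 3, 4, 5, 6, 7, 8, 9]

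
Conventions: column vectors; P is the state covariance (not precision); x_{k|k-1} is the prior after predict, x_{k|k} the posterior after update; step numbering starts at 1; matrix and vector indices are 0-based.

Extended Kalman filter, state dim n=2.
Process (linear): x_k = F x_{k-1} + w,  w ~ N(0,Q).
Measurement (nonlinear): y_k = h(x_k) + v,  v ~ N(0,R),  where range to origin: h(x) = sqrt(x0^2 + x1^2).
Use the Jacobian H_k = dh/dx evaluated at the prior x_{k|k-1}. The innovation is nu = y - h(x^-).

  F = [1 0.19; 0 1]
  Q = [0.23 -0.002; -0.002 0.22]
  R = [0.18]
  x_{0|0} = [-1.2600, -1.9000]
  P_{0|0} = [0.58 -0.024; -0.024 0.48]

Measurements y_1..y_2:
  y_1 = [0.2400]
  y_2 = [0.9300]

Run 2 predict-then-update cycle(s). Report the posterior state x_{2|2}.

x_post = [-0.4811, -0.7219]

step 1: x^-=[-1.6210, -1.9000]  P^-=[0.8182 0.0652; 0.0652 0.7000]  H_jac=[-0.6490 -0.7608]  S=[0.9942]  K=[-0.5841; -0.5782]  nu=[-2.2575]  x^+=[-0.3025, -0.5947]  P^+=[0.4791 -0.2705; -0.2705 0.3676]
step 2: x^-=[-0.4155, -0.5947]  P^-=[0.6195 -0.2027; -0.2027 0.5876]  H_jac=[-0.5727 -0.8197]  S=[0.5878]  K=[-0.3210; -0.6220]  nu=[0.2046]  x^+=[-0.4811, -0.7219]  P^+=[0.5590 -0.3201; -0.3201 0.3602]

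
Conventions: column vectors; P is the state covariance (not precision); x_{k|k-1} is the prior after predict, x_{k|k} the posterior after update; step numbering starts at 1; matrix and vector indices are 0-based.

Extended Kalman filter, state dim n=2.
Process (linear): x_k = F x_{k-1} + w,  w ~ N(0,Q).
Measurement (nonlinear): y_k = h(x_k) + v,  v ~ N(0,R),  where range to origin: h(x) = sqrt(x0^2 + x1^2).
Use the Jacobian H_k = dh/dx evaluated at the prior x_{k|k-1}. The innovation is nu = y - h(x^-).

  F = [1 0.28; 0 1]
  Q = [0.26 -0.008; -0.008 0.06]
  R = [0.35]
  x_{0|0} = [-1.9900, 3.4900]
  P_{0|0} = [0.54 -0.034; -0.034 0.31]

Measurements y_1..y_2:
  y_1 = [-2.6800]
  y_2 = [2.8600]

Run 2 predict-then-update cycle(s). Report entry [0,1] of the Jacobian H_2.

step 1: x^-=[-1.0128, 3.4900]  P^-=[0.8053 0.0448; 0.0448 0.3700]  H_jac=[-0.2787 0.9604]  S=[0.7298]  K=[-0.2486; 0.4698]  nu=[-6.3140]  x^+=[0.5566, 0.5239]  P^+=[0.7602 0.1300; 0.1300 0.2089]
step 2: x^-=[0.7033, 0.5239]  P^-=[1.1094 0.1805; 0.1805 0.2689]  H_jac=[0.8020 0.5974]  S=[1.3324]  K=[0.7486; 0.2292]  nu=[1.9831]  x^+=[2.1879, 0.9784]  P^+=[0.3626 -0.0481; -0.0481 0.1989]

H_jac[0,1] = 0.5974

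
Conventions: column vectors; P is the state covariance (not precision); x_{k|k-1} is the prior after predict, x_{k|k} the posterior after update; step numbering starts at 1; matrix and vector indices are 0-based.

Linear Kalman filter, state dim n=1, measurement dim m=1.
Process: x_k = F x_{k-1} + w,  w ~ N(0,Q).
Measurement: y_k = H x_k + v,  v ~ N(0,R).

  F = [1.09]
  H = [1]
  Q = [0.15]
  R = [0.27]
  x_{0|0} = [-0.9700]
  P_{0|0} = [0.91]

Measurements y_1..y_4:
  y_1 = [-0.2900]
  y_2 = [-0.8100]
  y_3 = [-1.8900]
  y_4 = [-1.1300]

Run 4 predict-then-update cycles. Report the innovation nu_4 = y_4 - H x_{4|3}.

innov = [0.3764]

step 1: x^-=[-1.0573]  P^-=[1.2312]  S=[1.5012]  K=[0.8201]  nu=[0.7673]  x^+=[-0.4280]  P^+=[0.2214]
step 2: x^-=[-0.4665]  P^-=[0.4131]  S=[0.6831]  K=[0.6047]  nu=[-0.3435]  x^+=[-0.6742]  P^+=[0.1633]
step 3: x^-=[-0.7349]  P^-=[0.3440]  S=[0.6140]  K=[0.5603]  nu=[-1.1551]  x^+=[-1.3821]  P^+=[0.1513]
step 4: x^-=[-1.5064]  P^-=[0.3297]  S=[0.5997]  K=[0.5498]  nu=[0.3764]  x^+=[-1.2995]  P^+=[0.1484]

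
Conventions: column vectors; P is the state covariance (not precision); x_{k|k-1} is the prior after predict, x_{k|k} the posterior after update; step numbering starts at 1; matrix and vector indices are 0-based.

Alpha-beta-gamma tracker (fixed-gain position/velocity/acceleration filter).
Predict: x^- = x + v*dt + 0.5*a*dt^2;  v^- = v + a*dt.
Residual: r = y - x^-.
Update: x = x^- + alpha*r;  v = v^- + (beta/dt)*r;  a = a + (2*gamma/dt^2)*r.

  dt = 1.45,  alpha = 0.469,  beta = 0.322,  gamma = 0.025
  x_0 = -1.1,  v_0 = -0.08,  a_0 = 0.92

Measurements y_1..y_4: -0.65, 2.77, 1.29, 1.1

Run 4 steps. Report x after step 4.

x_post = 5.3373

step 1: x_pred=-0.2489  r=-0.4011  x^+=-0.4370  v^+=1.1649  a^+=0.9105
step 2: x_pred=2.2093  r=0.5607  x^+=2.4722  v^+=2.6096  a^+=0.9238
step 3: x_pred=7.2273  r=-5.9373  x^+=4.4427  v^+=2.6306  a^+=0.7826
step 4: x_pred=9.0798  r=-7.9798  x^+=5.3373  v^+=1.9933  a^+=0.5928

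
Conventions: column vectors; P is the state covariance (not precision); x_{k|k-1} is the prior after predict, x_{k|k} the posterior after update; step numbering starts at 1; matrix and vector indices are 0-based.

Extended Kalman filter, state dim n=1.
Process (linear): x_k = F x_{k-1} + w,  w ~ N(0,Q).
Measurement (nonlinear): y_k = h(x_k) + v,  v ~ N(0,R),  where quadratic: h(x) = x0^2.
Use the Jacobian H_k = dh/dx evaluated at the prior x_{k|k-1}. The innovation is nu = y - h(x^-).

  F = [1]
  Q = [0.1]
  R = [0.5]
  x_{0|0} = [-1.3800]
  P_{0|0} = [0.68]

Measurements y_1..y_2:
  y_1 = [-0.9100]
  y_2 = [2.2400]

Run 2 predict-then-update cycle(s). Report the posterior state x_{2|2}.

step 1: x^-=[-1.3800]  P^-=[0.7800]  H_jac=[-2.7600]  S=[6.4417]  K=[-0.3342]  nu=[-2.8144]  x^+=[-0.4394]  P^+=[0.0605]
step 2: x^-=[-0.4394]  P^-=[0.1605]  H_jac=[-0.8789]  S=[0.6240]  K=[-0.2261]  nu=[2.0469]  x^+=[-0.9023]  P^+=[0.1286]

x_post = [-0.9023]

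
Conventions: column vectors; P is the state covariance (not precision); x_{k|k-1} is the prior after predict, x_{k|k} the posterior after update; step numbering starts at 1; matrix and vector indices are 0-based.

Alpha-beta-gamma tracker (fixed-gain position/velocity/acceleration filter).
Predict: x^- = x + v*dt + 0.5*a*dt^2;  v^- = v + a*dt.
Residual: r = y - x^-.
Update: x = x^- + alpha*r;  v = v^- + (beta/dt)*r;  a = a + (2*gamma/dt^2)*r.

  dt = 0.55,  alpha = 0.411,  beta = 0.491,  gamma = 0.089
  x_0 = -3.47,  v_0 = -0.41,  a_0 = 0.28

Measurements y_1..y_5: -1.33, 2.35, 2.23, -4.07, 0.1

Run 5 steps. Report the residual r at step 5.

step 1: x_pred=-3.6532  r=2.3232  x^+=-2.6983  v^+=1.8179  a^+=1.6470
step 2: x_pred=-1.4494  r=3.7994  x^+=0.1122  v^+=6.1156  a^+=3.8827
step 3: x_pred=4.0630  r=-1.8330  x^+=3.3096  v^+=6.6147  a^+=2.8041
step 4: x_pred=7.3718  r=-11.4418  x^+=2.6692  v^+=-2.0575  a^+=-3.9286
step 5: x_pred=0.9434  r=-0.8434  x^+=0.5968  v^+=-4.9712  a^+=-4.4249

resid = -0.8434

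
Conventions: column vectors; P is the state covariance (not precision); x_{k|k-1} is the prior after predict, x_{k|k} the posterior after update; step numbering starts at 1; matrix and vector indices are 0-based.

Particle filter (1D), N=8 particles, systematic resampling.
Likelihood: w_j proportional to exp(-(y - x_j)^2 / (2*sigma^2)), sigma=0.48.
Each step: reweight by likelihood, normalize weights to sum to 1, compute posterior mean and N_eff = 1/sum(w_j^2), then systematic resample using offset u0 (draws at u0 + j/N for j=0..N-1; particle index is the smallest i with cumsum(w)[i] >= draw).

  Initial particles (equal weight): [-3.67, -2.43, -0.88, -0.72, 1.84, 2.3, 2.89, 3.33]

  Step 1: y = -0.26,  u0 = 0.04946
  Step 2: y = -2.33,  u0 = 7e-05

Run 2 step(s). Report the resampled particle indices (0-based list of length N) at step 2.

resampled_idx = [0, 0, 1, 1, 2, 2, 4, 6]

step 1: w=[0.0000, 0.0000, 0.4073, 0.5926, 0.0001, 0.0000, 0.0000, 0.0000]  mean=-0.7851  Neff=1.9340  idx=[2, 2, 2, 3, 3, 3, 3, 3]
step 2: w=[0.2115, 0.2115, 0.2115, 0.0731, 0.0731, 0.0731, 0.0731, 0.0731]  mean=-0.8215  Neff=6.2142  idx=[0, 0, 1, 1, 2, 2, 4, 6]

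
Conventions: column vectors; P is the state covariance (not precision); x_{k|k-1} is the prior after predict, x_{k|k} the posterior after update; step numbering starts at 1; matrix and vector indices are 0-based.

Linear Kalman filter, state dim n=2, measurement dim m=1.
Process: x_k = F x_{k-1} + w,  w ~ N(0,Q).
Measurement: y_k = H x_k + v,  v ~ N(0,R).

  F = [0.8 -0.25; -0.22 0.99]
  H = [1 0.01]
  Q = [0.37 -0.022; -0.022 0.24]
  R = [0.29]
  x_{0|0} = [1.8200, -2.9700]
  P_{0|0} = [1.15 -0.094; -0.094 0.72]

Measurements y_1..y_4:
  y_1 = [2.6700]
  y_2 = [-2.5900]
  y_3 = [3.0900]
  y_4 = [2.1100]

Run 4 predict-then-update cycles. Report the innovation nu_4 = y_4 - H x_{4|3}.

step 1: x^-=[2.1985, -3.3407]  P^-=[1.1886 -0.4822; -0.4822 1.0423]  S=[1.4691]  K=[0.8058; -0.3212]  nu=[0.5049]  x^+=[2.6054, -3.5029]  P^+=[0.2347 -0.1020; -0.1020 0.8908]
step 2: x^-=[2.9600, -4.0410]  P^-=[0.6167 -0.3702; -0.3702 1.1688]  S=[0.8994]  K=[0.6816; -0.3986]  nu=[-5.5096]  x^+=[-0.7951, -1.8448]  P^+=[0.1989 -0.1259; -0.1259 1.0259]
step 3: x^-=[-0.1749, -1.6515]  P^-=[0.6118 -0.4175; -0.4175 1.3100]  S=[0.8935]  K=[0.6800; -0.4526]  nu=[3.2814]  x^+=[2.0564, -3.1367]  P^+=[0.1986 -0.1425; -0.1425 1.1269]
step 4: x^-=[2.4293, -3.5577]  P^-=[0.6246 -0.4566; -0.4566 1.4162]  S=[0.9056]  K=[0.6846; -0.4886]  nu=[-0.2837]  x^+=[2.2350, -3.4191]  P^+=[0.2001 -0.1537; -0.1537 1.2000]

innov = [-0.2837]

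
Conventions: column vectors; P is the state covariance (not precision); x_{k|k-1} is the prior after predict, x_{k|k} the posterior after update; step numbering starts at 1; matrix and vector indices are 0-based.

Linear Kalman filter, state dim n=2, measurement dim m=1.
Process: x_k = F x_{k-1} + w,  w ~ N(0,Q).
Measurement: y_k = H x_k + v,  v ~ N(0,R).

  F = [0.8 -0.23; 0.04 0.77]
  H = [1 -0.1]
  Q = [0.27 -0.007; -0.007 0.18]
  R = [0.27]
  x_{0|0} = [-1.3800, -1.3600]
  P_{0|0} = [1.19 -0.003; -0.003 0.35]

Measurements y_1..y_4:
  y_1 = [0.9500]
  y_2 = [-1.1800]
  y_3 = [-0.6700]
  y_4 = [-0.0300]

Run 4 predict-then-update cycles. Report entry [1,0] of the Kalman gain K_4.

K[1,0] = -0.1708

step 1: x^-=[-0.7912, -1.1024]  P^-=[1.0512 -0.0327; -0.0327 0.3892]  S=[1.3317]  K=[0.7919; -0.0538]  nu=[1.6310]  x^+=[0.5003, -1.1902]  P^+=[0.2162 0.0240; 0.0240 0.3854]
step 2: x^-=[0.6740, -0.8964]  P^-=[0.4199 -0.0538; -0.0538 0.4103]  S=[0.7048]  K=[0.6034; -0.1345]  nu=[-1.9436]  x^+=[-0.4989, -0.6350]  P^+=[0.1633 0.0034; 0.0034 0.3976]
step 3: x^-=[-0.2531, -0.5089]  P^-=[0.3943 -0.0701; -0.0701 0.4162]  S=[0.6824]  K=[0.5880; -0.1637]  nu=[-0.4678]  x^+=[-0.5281, -0.4323]  P^+=[0.1583 -0.0044; -0.0044 0.3979]
step 4: x^-=[-0.3231, -0.3540]  P^-=[0.3940 -0.0751; -0.0751 0.4159]  S=[0.6832]  K=[0.5877; -0.1708]  nu=[0.2577]  x^+=[-0.1716, -0.3980]  P^+=[0.1580 -0.0065; -0.0065 0.3960]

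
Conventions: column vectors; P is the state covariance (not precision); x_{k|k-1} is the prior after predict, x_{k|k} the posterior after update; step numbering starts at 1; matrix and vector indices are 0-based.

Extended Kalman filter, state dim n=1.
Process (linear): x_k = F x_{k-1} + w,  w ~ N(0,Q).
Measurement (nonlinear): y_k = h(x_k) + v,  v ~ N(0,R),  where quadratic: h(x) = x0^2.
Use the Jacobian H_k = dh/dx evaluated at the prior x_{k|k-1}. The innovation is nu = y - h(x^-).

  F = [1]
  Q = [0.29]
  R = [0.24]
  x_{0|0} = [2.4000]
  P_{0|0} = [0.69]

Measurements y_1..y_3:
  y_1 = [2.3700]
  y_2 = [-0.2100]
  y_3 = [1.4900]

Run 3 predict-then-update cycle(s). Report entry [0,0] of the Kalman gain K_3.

K[0,0] = 0.4645

step 1: x^-=[2.4000]  P^-=[0.9800]  H_jac=[4.8000]  S=[22.8192]  K=[0.2061]  nu=[-3.3900]  x^+=[1.7012]  P^+=[0.0103]
step 2: x^-=[1.7012]  P^-=[0.3003]  H_jac=[3.4024]  S=[3.7164]  K=[0.2749]  nu=[-3.1040]  x^+=[0.8478]  P^+=[0.0194]
step 3: x^-=[0.8478]  P^-=[0.3094]  H_jac=[1.6956]  S=[1.1295]  K=[0.4645]  nu=[0.7713]  x^+=[1.2060]  P^+=[0.0657]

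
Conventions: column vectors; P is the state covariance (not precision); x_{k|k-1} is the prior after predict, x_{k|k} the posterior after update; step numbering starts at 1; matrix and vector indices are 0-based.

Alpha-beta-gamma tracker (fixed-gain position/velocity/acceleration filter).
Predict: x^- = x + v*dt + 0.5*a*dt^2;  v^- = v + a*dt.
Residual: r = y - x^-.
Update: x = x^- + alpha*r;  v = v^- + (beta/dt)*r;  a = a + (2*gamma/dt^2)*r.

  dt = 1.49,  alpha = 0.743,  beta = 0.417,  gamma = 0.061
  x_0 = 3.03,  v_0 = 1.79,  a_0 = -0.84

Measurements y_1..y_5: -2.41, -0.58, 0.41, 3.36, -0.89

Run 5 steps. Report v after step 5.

v_post = -1.2511

step 1: x_pred=4.7647  r=-7.1747  x^+=-0.5661  v^+=-1.4695  a^+=-1.2343
step 2: x_pred=-4.1258  r=3.5458  x^+=-1.4913  v^+=-2.3162  a^+=-1.0394
step 3: x_pred=-6.0963  r=6.5063  x^+=-1.2621  v^+=-2.0441  a^+=-0.6819
step 4: x_pred=-5.0647  r=8.4247  x^+=1.1948  v^+=-0.7023  a^+=-0.2189
step 5: x_pred=-0.0946  r=-0.7954  x^+=-0.6856  v^+=-1.2511  a^+=-0.2626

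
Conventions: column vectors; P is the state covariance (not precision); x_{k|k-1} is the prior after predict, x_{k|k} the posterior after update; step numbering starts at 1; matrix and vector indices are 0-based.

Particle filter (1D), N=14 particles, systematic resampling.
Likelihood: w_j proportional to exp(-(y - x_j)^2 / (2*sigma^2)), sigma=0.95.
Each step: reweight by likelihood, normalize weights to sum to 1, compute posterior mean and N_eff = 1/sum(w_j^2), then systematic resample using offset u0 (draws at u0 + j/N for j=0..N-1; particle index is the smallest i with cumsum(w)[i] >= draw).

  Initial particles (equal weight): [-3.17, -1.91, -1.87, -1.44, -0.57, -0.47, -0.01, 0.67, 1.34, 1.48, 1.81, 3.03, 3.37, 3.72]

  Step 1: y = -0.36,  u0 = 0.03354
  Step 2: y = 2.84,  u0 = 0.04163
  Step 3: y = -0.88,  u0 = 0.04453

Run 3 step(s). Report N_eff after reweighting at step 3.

N_eff = 6.1868

step 1: w=[0.0025, 0.0531, 0.0568, 0.1054, 0.1962, 0.1997, 0.1879, 0.1117, 0.0405, 0.0308, 0.0148, 0.0003, 0.0001, 0.0000]  mean=-0.3721  Neff=6.8429  idx=[1, 2, 3, 4, 4, 4, 5, 5, 5, 6, 6, 7, 7, 9]
step 2: w=[0.0000, 0.0000, 0.0001, 0.0029, 0.0029, 0.0029, 0.0043, 0.0043, 0.0043, 0.0206, 0.0206, 0.1363, 0.1363, 0.6645]  mean=1.1545  Neff=2.0850  idx=[9, 11, 11, 12, 12, 13, 13, 13, 13, 13, 13, 13, 13, 13]
step 3: w=[0.3093, 0.1243, 0.1243, 0.1243, 0.1243, 0.0215, 0.0215, 0.0215, 0.0215, 0.0215, 0.0215, 0.0215, 0.0215, 0.0215]  mean=0.6164  Neff=6.1868  idx=[0, 0, 0, 0, 1, 1, 2, 2, 3, 4, 4, 6, 9, 12]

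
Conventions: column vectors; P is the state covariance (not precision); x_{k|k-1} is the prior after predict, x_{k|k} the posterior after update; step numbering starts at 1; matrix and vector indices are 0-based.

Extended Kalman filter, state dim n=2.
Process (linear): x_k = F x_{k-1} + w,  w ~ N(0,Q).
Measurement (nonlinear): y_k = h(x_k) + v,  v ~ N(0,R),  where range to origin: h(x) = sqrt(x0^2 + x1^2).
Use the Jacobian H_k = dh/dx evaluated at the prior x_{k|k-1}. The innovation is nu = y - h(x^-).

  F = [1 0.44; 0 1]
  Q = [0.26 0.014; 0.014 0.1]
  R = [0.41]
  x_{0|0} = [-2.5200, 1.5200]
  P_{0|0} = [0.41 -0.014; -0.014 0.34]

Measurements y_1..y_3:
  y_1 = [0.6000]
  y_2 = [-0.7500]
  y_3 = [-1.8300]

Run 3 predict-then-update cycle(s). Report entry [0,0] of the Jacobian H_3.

H_jac[0,0] = -0.9442

step 1: x^-=[-1.8512, 1.5200]  P^-=[0.7235 0.1496; 0.1496 0.4400]  H_jac=[-0.7729 0.6346]  S=[0.8726]  K=[-0.5320; 0.1875]  nu=[-1.7953]  x^+=[-0.8961, 1.1834]  P^+=[0.4765 0.2366; 0.2366 0.4093]
step 2: x^-=[-0.3754, 1.1834]  P^-=[1.0240 0.4307; 0.4307 0.5093]  H_jac=[-0.3024 0.9532]  S=[0.7181]  K=[0.1406; 0.4947]  nu=[-1.9915]  x^+=[-0.6554, 0.1982]  P^+=[1.0098 0.3808; 0.3808 0.3336]
step 3: x^-=[-0.5682, 0.1982]  P^-=[1.6695 0.5416; 0.5416 0.4336]  H_jac=[-0.9442 0.3294]  S=[1.6086]  K=[-0.8691; -0.2291]  nu=[-2.4317]  x^+=[1.5452, 0.7553]  P^+=[0.4546 0.2213; 0.2213 0.3491]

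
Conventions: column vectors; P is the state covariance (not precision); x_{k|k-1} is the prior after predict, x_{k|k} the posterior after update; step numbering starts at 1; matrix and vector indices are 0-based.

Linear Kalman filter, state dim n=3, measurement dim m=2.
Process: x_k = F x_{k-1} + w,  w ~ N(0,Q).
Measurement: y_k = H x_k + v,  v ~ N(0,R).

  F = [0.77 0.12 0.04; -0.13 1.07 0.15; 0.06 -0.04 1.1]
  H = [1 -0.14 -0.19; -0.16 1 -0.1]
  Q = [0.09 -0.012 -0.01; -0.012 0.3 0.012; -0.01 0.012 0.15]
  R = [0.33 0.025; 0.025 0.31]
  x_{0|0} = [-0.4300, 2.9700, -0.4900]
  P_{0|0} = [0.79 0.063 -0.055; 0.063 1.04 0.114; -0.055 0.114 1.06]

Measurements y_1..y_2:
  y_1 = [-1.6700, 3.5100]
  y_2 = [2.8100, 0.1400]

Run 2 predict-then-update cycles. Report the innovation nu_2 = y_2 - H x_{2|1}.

innov = [3.4403, -3.6309]

step 1: x^-=[0.0057, 3.1603, -0.6836]  P^-=[0.5844 0.1006 0.0348; 0.1006 1.5491 0.2815; 0.0348 0.2815 1.4195]  S=[0.9696 -0.2075; -0.2075 1.8009]  K=[0.5965 0.0707; 0.0039 0.8361; -0.2737 0.0428]  nu=[-1.3631, 0.2823]  x^+=[-0.7875, 3.3910, -0.2984]  P^+=[0.2479 0.0954 0.1890; 0.0954 0.2916 0.1705; 0.1890 0.1705 1.3387]
step 2: x^-=[-0.2114, 3.6860, -0.5111]  P^-=[0.2742 0.1170 0.2394; 0.1170 0.6890 0.3995; 0.2394 0.3995 1.7807]  S=[0.5795 -0.0489; -0.0489 0.9141]  K=[0.3726 0.0737; -0.0376 0.6875; -0.2514 0.1869]  nu=[3.4403, -3.6309]  x^+=[0.8030, 1.0604, -2.0543]  P^+=[0.1915 0.0912 0.2836; 0.0912 0.2536 0.2678; 0.2836 0.2678 1.7075]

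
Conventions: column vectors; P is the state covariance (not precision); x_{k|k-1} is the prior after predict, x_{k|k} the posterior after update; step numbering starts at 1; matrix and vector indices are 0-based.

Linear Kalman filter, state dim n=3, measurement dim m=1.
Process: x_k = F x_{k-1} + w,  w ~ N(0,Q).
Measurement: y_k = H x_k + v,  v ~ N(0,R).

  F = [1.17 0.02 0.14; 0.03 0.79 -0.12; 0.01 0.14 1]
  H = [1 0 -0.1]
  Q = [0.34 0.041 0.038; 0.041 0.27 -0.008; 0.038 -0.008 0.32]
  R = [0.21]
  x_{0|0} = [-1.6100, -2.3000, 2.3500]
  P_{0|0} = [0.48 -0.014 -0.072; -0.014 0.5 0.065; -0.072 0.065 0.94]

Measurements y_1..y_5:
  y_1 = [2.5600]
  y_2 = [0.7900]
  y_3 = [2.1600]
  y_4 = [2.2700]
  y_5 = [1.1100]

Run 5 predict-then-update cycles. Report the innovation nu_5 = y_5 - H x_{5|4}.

step 1: x^-=[-1.6007, -2.1473, 2.0119]  P^-=[0.9918 0.0538 0.0926; 0.0538 0.5835 -0.0173; 0.0926 -0.0173 1.2866]  S=[1.1962]  K=[0.8214; 0.0465; -0.0302]  nu=[4.3619]  x^+=[1.9823, -1.9446, 1.8802]  P^+=[0.1847 0.0082 0.1222; 0.0082 0.5810 -0.0157; 0.1222 -0.0157 1.2855]
step 2: x^-=[2.5436, -1.7024, 1.6278]  P^-=[0.6586 0.0243 0.3656; 0.0243 0.6537 -0.1064; 0.3656 -0.1064 1.6150]  S=[0.8116]  K=[0.7664; 0.0431; 0.2515]  nu=[-1.5908]  x^+=[1.3244, -1.7709, 1.2277]  P^+=[0.1819 -0.0025 0.2092; -0.0025 0.6522 -0.1152; 0.2092 -0.1152 1.5636]
step 3: x^-=[1.6860, -1.5066, 0.9930]  P^-=[0.6876 -0.0118 0.5009; -0.0118 0.7200 -0.2065; 0.5009 -0.2065 1.8683]  S=[0.8161]  K=[0.7812; 0.0108; 0.3849]  nu=[0.5733]  x^+=[2.1338, -1.5004, 1.2137]  P^+=[0.1896 -0.0187 0.2556; -0.0187 0.7199 -0.2099; 0.2556 -0.2099 1.7475]
step 4: x^-=[2.6365, -1.2670, 1.0250]  P^-=[0.7158 -0.0452 0.5749; -0.0452 0.7817 -0.2932; 0.5749 -0.2932 2.0279]  S=[0.8311]  K=[0.7921; -0.0191; 0.4477]  nu=[-0.2640]  x^+=[2.4274, -1.2619, 0.9068]  P^+=[0.1944 -0.0326 0.2801; -0.0326 0.7814 -0.2861; 0.2801 -0.2861 1.8613]
step 5: x^-=[2.9418, -1.0329, 0.7544]  P^-=[0.7315 -0.0704 0.6145; -0.0704 0.8353 -0.3584; 0.6145 -0.3584 2.1220]  S=[0.8398]  K=[0.7978; -0.0411; 0.4791]  nu=[-1.7563]  x^+=[1.5405, -0.9607, -0.0870]  P^+=[0.1969 -0.0428 0.2935; -0.0428 0.8339 -0.3419; 0.2935 -0.3419 1.9293]

innov = [-1.7563]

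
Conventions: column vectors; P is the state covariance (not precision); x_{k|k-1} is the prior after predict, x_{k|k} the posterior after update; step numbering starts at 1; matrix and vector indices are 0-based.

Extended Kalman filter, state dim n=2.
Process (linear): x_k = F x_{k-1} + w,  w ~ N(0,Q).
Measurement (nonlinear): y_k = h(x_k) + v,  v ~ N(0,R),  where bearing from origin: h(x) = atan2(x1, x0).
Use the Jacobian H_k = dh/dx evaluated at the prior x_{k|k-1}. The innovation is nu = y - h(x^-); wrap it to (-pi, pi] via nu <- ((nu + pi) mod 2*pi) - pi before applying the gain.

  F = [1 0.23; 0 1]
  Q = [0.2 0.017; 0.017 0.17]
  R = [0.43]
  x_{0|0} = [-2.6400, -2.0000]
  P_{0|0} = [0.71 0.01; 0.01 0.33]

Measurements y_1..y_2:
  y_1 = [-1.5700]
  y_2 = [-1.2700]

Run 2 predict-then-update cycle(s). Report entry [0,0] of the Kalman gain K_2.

K[0,0] = 0.2345

step 1: x^-=[-3.1000, -2.0000]  P^-=[0.9321 0.1029; 0.1029 0.5000]  H_jac=[0.1470 -0.2278]  S=[0.4692]  K=[0.2420; -0.2105]  nu=[0.9986]  x^+=[-2.8584, -2.2102]  P^+=[0.9046 0.1268; 0.1268 0.4792]
step 2: x^-=[-3.3667, -2.2102]  P^-=[1.1883 0.2540; 0.2540 0.6492]  H_jac=[0.1363 -0.2076]  S=[0.4657]  K=[0.2345; -0.2150]  nu=[1.2907]  x^+=[-3.0641, -2.4878]  P^+=[1.1627 0.2775; 0.2775 0.6277]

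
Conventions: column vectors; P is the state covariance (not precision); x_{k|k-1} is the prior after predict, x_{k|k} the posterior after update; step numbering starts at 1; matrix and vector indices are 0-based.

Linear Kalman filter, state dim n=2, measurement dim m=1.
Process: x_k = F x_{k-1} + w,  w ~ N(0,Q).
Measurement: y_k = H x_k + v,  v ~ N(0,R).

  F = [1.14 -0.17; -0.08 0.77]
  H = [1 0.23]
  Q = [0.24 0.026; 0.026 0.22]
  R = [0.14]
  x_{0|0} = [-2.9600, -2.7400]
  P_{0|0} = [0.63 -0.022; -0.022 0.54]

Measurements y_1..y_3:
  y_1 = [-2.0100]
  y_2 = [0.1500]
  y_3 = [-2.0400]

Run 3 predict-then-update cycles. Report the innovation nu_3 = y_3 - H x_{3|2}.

step 1: x^-=[-2.9086, -1.8730]  P^-=[1.0829 -0.1218; -0.1218 0.5469]  S=[1.1958]  K=[0.8821; 0.0034]  nu=[1.3294]  x^+=[-1.7359, -1.8685]  P^+=[0.1523 -0.1253; -0.1253 0.5469]
step 2: x^-=[-1.6613, -1.2999]  P^-=[0.5023 -0.1712; -0.1712 0.5607]  S=[0.5932]  K=[0.7804; -0.0712]  nu=[2.1102]  x^+=[-0.0145, -1.4501]  P^+=[0.1410 -0.1382; -0.1382 0.5577]
step 3: x^-=[0.2300, -1.1154]  P^-=[0.4930 -0.1831; -0.1831 0.5686]  S=[0.5789]  K=[0.7789; -0.0904]  nu=[-2.0135]  x^+=[-1.3383, -0.9335]  P^+=[0.1418 -0.1423; -0.1423 0.5638]

innov = [-2.0135]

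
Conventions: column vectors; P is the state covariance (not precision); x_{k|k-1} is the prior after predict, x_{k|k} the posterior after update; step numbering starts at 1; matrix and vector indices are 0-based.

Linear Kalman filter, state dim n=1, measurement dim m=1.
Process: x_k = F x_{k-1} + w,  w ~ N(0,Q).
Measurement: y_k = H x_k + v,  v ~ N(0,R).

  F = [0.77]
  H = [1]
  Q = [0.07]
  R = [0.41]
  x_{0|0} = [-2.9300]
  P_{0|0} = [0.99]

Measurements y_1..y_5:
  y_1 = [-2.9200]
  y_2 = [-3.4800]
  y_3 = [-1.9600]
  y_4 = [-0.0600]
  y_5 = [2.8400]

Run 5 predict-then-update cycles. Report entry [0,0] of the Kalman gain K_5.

K[0,0] = 0.2418

step 1: x^-=[-2.2561]  P^-=[0.6570]  S=[1.0670]  K=[0.6157]  nu=[-0.6639]  x^+=[-2.6649]  P^+=[0.2525]
step 2: x^-=[-2.0520]  P^-=[0.2197]  S=[0.6297]  K=[0.3489]  nu=[-1.4280]  x^+=[-2.5502]  P^+=[0.1430]
step 3: x^-=[-1.9636]  P^-=[0.1548]  S=[0.5648]  K=[0.2741]  nu=[0.0036]  x^+=[-1.9626]  P^+=[0.1124]
step 4: x^-=[-1.5112]  P^-=[0.1366]  S=[0.5466]  K=[0.2499]  nu=[1.4512]  x^+=[-1.1485]  P^+=[0.1025]
step 5: x^-=[-0.8843]  P^-=[0.1308]  S=[0.5408]  K=[0.2418]  nu=[3.7243]  x^+=[0.0162]  P^+=[0.0991]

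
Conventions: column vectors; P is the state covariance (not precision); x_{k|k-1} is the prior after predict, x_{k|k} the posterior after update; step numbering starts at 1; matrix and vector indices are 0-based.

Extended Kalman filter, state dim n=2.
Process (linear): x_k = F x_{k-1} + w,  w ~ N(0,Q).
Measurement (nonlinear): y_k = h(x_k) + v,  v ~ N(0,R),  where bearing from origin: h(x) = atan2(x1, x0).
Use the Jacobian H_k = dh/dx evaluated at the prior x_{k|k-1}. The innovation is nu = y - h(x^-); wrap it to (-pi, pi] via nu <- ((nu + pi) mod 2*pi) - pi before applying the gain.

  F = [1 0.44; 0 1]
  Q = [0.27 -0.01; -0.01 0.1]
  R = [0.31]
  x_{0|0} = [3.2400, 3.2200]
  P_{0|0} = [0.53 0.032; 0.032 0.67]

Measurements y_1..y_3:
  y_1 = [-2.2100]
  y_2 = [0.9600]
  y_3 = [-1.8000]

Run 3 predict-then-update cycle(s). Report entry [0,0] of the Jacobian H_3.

step 1: x^-=[4.6568, 3.2200]  P^-=[0.9579 0.3168; 0.3168 0.7700]  H_jac=[-0.1005 0.1453]  S=[0.3267]  K=[-0.1537; 0.2450]  nu=[-2.8150]  x^+=[5.0894, 2.5303]  P^+=[0.9502 0.3291; 0.3291 0.7504]
step 2: x^-=[6.2027, 2.5303]  P^-=[1.6550 0.6493; 0.6493 0.8504]  H_jac=[-0.0564 0.1382]  S=[0.3214]  K=[-0.0111; 0.2518]  nu=[0.5727]  x^+=[6.1963, 2.6745]  P^+=[1.6550 0.6502; 0.6502 0.8300]
step 3: x^-=[7.3731, 2.6745]  P^-=[2.6578 1.0054; 1.0054 0.9300]  H_jac=[-0.0435 0.1199]  S=[0.3179]  K=[0.0156; 0.2131]  nu=[-2.1480]  x^+=[7.3397, 2.2167]  P^+=[2.6578 1.0043; 1.0043 0.9156]

H_jac[0,0] = -0.0435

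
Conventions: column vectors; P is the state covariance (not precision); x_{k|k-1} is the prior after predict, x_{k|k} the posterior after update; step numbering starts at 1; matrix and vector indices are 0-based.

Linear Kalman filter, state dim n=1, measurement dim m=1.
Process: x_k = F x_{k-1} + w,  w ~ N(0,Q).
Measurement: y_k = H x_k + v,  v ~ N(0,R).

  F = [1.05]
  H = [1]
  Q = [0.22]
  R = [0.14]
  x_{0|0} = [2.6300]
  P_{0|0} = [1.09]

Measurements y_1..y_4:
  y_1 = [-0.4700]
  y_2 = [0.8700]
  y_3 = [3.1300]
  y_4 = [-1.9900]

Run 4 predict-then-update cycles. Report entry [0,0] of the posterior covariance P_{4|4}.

step 1: x^-=[2.7615]  P^-=[1.4217]  S=[1.5617]  K=[0.9104]  nu=[-3.2315]  x^+=[-0.1803]  P^+=[0.1274]
step 2: x^-=[-0.1893]  P^-=[0.3605]  S=[0.5005]  K=[0.7203]  nu=[1.0593]  x^+=[0.5737]  P^+=[0.1008]
step 3: x^-=[0.6024]  P^-=[0.3312]  S=[0.4712]  K=[0.7029]  nu=[2.5276]  x^+=[2.3790]  P^+=[0.0984]
step 4: x^-=[2.4979]  P^-=[0.3285]  S=[0.4685]  K=[0.7012]  nu=[-4.4879]  x^+=[-0.6489]  P^+=[0.0982]

P_post[0,0] = 0.0982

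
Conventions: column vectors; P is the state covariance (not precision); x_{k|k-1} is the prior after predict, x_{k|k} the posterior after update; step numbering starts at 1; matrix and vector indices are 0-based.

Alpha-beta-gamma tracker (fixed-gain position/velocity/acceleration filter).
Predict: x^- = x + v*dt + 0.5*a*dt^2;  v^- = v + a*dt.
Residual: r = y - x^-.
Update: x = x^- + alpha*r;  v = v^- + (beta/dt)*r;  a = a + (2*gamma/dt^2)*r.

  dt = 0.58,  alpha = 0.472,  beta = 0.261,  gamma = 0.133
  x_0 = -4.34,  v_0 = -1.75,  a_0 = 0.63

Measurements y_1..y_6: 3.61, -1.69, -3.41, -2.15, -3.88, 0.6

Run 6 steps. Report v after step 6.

v_post = -6.1902

step 1: x_pred=-5.2490  r=8.8590  x^+=-1.0676  v^+=2.6020  a^+=7.6351
step 2: x_pred=1.7258  r=-3.4158  x^+=0.1135  v^+=5.4932  a^+=4.9341
step 3: x_pred=4.1295  r=-7.5395  x^+=0.5709  v^+=4.9622  a^+=-1.0276
step 4: x_pred=3.2761  r=-5.4261  x^+=0.7150  v^+=1.9245  a^+=-5.3181
step 5: x_pred=0.9367  r=-4.8167  x^+=-1.3368  v^+=-3.3275  a^+=-9.1268
step 6: x_pred=-4.8019  r=5.4019  x^+=-2.2522  v^+=-6.1902  a^+=-4.8554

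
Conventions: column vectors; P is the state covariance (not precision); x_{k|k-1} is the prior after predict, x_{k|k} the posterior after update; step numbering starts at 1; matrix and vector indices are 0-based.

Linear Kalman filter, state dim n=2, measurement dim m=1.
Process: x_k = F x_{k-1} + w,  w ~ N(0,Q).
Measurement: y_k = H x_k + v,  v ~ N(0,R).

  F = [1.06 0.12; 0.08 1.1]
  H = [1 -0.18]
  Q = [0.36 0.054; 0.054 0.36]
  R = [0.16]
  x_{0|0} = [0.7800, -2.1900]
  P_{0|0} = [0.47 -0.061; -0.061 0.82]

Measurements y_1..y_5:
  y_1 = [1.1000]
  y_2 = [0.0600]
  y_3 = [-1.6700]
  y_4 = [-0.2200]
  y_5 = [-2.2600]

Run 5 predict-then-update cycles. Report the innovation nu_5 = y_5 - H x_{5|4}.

innov = [-1.2967]

step 1: x^-=[0.5640, -2.3466]  P^-=[0.8844 0.1304; 0.1304 1.3445]  S=[1.0410]  K=[0.8270; -0.1072]  nu=[0.1136]  x^+=[0.6580, -2.3588]  P^+=[0.1724 0.2227; 0.2227 1.3325]
step 2: x^-=[0.4144, -2.5420]  P^-=[0.6296 0.5063; 0.5063 2.0126]  S=[0.6725]  K=[0.8006; 0.2142]  nu=[-0.8119]  x^+=[-0.2357, -2.7159]  P^+=[0.1985 0.3910; 0.3910 1.9818]
step 3: x^-=[-0.5757, -3.0064]  P^-=[0.7110 0.7921; 0.7921 2.8280]  S=[0.6775]  K=[0.8390; 0.4178]  nu=[-1.6354]  x^+=[-1.9479, -3.6896]  P^+=[0.2341 0.5546; 0.5546 2.7098]
step 4: x^-=[-2.5075, -4.2144]  P^-=[0.8031 1.0835; 1.0835 3.7380]  S=[0.6942]  K=[0.8760; 0.5917]  nu=[1.5289]  x^+=[-1.1682, -3.3098]  P^+=[0.2704 0.7238; 0.7238 3.4950]
step 5: x^-=[-1.6354, -3.7342]  P^-=[0.8983 1.3891; 1.3891 4.7180]  S=[0.7111]  K=[0.9117; 0.7592]  nu=[-1.2967]  x^+=[-2.8176, -4.7187]  P^+=[0.3073 0.8969; 0.8969 4.3081]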